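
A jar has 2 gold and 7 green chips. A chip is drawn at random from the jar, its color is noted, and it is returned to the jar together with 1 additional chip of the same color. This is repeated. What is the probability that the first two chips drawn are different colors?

Either green then gold, or gold then green; after the first draw the total is 10.
P = (7/9)·(2/10) + (2/9)·(7/10) = 14/45 ≈ 0.3111.

14/45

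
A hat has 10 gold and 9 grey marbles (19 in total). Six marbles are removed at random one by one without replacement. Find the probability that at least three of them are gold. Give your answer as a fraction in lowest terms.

479/646

Sum the hypergeometric tail for j = 3,…,6 gold marbles.
Favorable = C(10,3)·C(9,3) + C(10,4)·C(9,2) + C(10,5)·C(9,1) + C(10,6)·C(9,0) = 20118; total = C(19,6) = 27132.
P = 20118/27132 = 479/646 ≈ 0.7415.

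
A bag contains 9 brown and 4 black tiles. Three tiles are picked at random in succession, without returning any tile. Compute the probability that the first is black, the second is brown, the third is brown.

24/143

Multiply the conditional probability of each draw in order, without replacement, so each draw removes one from its color and from the total.
P = (4/13) · (9/12) · (8/11) = 24/143 ≈ 0.1678.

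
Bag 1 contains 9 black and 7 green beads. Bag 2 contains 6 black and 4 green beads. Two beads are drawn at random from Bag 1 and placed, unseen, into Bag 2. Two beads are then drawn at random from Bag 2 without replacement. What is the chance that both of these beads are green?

129/880

Condition on how many of the transferred beads are green (from Bag 1: 7 green of 16; then Bag 2 has 12 total).
  0 green: C(7,0)C(9,2)/C(16,2) = 3/10; then P = C(4,2)/C(12,2) = 1/11
  1 green: C(7,1)C(9,1)/C(16,2) = 21/40; then P = C(5,2)/C(12,2) = 5/33
  2 green: C(7,2)C(9,0)/C(16,2) = 7/40; then P = C(6,2)/C(12,2) = 5/22
P(both green) = 129/880 ≈ 0.1466.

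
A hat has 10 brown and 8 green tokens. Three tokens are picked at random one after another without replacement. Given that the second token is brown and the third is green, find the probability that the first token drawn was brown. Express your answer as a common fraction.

9/16

P(first=brown and the second token is brown and the third is green) = (10/18)·(9/17)·(8/16) = 5/34.
P(E) = Σ over first color = 5/34 + 35/306 = 40/153.
By Bayes, P(first=brown | E) = 5/34 / 40/153 = 9/16 ≈ 0.5625.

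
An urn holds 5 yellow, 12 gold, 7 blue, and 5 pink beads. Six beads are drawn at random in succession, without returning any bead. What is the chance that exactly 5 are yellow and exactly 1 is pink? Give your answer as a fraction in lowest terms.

1/95004

Unordered draws without replacement: count favorable combinations over C(29,6).
Favorable = C(5,5) · C(12,0) · C(7,0) · C(5,1) = 5; total = C(29,6) = 475020.
P = 5/475020 = 1/95004 ≈ 0.0000.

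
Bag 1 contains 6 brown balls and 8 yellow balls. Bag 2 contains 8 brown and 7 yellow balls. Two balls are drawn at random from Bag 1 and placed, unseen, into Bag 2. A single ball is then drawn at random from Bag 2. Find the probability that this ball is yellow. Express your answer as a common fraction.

57/119

Condition on how many of the transferred balls are yellow (from Bag 1: 8 yellow of 14; then Bag 2 has 17 total).
  0 yellow: C(8,0)C(6,2)/C(14,2) = 15/91; then P = 7/17
  1 yellow: C(8,1)C(6,1)/C(14,2) = 48/91; then P = 8/17
  2 yellow: C(8,2)C(6,0)/C(14,2) = 4/13; then P = 9/17
P(yellow from Bag 2) = 57/119 ≈ 0.4790.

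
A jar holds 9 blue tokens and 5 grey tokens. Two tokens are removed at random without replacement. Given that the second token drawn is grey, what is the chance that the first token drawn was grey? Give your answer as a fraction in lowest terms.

4/13

P(first=grey and the second token drawn is grey) = (5/14)·(4/13) = 10/91.
P(the second token drawn is grey) = Σ over first color = 45/182 + 10/91 = 5/14.
By Bayes, P(first=grey | the second token drawn is grey) = 10/91 / 5/14 = 4/13 ≈ 0.3077.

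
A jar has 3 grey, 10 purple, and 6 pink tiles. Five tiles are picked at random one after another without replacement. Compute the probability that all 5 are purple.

7/323

Unordered draws without replacement: count favorable combinations over C(19,5).
Favorable = C(3,0) · C(10,5) · C(6,0) = 252; total = C(19,5) = 11628.
P = 252/11628 = 7/323 ≈ 0.0217.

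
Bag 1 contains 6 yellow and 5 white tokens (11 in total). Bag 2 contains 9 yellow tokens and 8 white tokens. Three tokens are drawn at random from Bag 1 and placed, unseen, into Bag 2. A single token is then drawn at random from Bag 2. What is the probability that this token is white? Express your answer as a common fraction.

Condition on how many of the transferred tokens are white (from Bag 1: 5 white of 11; then Bag 2 has 20 total).
  0 white: C(5,0)C(6,3)/C(11,3) = 4/33; then P = 8/20
  1 white: C(5,1)C(6,2)/C(11,3) = 5/11; then P = 9/20
  2 white: C(5,2)C(6,1)/C(11,3) = 4/11; then P = 10/20
  3 white: C(5,3)C(6,0)/C(11,3) = 2/33; then P = 11/20
P(white from Bag 2) = 103/220 ≈ 0.4682.

103/220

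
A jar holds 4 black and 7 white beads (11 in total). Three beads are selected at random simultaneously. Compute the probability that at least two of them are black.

46/165

Sum the hypergeometric tail for j = 2,…,3 black beads.
Favorable = C(4,2)·C(7,1) + C(4,3)·C(7,0) = 46; total = C(11,3) = 165.
P = 46/165 = 46/165 ≈ 0.2788.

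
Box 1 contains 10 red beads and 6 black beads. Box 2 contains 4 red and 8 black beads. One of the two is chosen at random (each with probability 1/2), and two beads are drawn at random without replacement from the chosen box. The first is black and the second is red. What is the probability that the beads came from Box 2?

32/65

P(E | Box 1) = 1/4; P(E | Box 2) = 8/33.
P(E) = 1/2·1/4 + 1/2·8/33 = 65/264.
By Bayes' rule, P(Box 2 | E) = 4/33 / 65/264 = 32/65 ≈ 0.4923.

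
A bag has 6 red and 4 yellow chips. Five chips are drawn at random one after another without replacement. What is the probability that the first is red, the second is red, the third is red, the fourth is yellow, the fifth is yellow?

1/21

Multiply the conditional probability of each draw in order, without replacement, so each draw removes one from its color and from the total.
P = (6/10) · (5/9) · (4/8) · (4/7) · (3/6) = 1/21 ≈ 0.0476.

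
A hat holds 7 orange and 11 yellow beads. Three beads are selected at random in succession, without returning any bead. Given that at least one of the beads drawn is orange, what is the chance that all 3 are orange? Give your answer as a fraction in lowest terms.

5/93

P(all 3 orange) = C(7,3)/C(18,3) = 35/816; P(at least one orange) = 1 − C(11,3)/C(18,3) = 217/272.
Since 'all 3 orange' ⊆ 'at least one orange', P(all 3 | at least one) = 35/816 / 217/272 = 5/93 ≈ 0.0538.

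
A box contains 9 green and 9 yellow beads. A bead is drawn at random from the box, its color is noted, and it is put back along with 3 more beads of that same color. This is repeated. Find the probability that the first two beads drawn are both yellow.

After a yellow draw the box holds 12 yellow out of 21.
P = (9/18)·(12/21) = 2/7 ≈ 0.2857.

2/7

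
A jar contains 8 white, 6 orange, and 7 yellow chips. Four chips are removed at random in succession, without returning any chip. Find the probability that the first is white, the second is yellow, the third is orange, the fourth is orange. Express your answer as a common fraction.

2/171

Multiply the conditional probability of each draw in order, without replacement, so each draw removes one from its color and from the total.
P = (8/21) · (7/20) · (6/19) · (5/18) = 2/171 ≈ 0.0117.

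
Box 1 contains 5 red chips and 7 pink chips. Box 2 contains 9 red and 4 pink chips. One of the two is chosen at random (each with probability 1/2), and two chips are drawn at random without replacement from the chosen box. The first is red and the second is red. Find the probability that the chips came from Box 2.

198/263

P(E | Box 1) = 5/33; P(E | Box 2) = 6/13.
P(E) = 1/2·5/33 + 1/2·6/13 = 263/858.
By Bayes' rule, P(Box 2 | E) = 3/13 / 263/858 = 198/263 ≈ 0.7529.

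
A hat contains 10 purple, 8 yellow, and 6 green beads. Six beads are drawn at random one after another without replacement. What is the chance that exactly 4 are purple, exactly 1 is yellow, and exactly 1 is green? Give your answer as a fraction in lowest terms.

Unordered draws without replacement: count favorable combinations over C(24,6).
Favorable = C(10,4) · C(8,1) · C(6,1) = 10080; total = C(24,6) = 134596.
P = 10080/134596 = 360/4807 ≈ 0.0749.

360/4807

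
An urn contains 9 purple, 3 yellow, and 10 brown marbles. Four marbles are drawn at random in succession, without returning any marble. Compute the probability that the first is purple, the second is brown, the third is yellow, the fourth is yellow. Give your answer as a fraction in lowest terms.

9/2926

Multiply the conditional probability of each draw in order, without replacement, so each draw removes one from its color and from the total.
P = (9/22) · (10/21) · (3/20) · (2/19) = 9/2926 ≈ 0.0031.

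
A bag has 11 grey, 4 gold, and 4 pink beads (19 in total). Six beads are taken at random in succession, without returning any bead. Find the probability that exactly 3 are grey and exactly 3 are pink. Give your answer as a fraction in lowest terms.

Unordered draws without replacement: count favorable combinations over C(19,6).
Favorable = C(11,3) · C(4,0) · C(4,3) = 660; total = C(19,6) = 27132.
P = 660/27132 = 55/2261 ≈ 0.0243.

55/2261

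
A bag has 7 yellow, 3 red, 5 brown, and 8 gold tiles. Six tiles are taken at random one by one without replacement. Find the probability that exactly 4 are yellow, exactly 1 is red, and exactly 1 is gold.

40/4807

Unordered draws without replacement: count favorable combinations over C(23,6).
Favorable = C(7,4) · C(3,1) · C(5,0) · C(8,1) = 840; total = C(23,6) = 100947.
P = 840/100947 = 40/4807 ≈ 0.0083.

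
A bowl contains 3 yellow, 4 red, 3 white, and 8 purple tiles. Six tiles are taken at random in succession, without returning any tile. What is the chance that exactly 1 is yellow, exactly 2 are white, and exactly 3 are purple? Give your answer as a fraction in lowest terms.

Unordered draws without replacement: count favorable combinations over C(18,6).
Favorable = C(3,1) · C(4,0) · C(3,2) · C(8,3) = 504; total = C(18,6) = 18564.
P = 504/18564 = 6/221 ≈ 0.0271.

6/221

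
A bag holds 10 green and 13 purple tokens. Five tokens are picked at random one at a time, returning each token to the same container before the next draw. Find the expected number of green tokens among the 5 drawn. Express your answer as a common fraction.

50/23

By linearity of expectation, E[X] = Σ P(draw i is green); each independent draw has P(green) = 10/23.
E[X] = 5 · 10/23 = 50/23 ≈ 2.1739.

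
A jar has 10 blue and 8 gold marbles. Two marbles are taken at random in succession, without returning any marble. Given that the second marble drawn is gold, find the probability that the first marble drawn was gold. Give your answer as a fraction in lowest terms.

P(first=gold and the second marble drawn is gold) = (8/18)·(7/17) = 28/153.
P(the second marble drawn is gold) = Σ over first color = 40/153 + 28/153 = 4/9.
By Bayes, P(first=gold | the second marble drawn is gold) = 28/153 / 4/9 = 7/17 ≈ 0.4118.

7/17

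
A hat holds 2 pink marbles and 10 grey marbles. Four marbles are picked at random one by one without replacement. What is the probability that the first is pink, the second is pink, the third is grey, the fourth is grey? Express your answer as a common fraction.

1/66

Multiply the conditional probability of each draw in order, without replacement, so each draw removes one from its color and from the total.
P = (2/12) · (1/11) · (10/10) · (9/9) = 1/66 ≈ 0.0152.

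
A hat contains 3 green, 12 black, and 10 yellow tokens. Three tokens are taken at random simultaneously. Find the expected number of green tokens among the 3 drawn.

By linearity of expectation, E[X] = Σ P(draw i is green); by symmetry each draw (even without replacement) has P(green) = 3/25.
E[X] = 3 · 3/25 = 9/25 ≈ 0.3600.

9/25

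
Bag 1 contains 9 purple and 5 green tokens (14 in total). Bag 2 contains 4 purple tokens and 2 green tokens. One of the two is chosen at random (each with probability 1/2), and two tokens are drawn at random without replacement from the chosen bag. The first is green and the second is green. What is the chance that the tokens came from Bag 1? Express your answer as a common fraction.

P(E | Bag 1) = 10/91; P(E | Bag 2) = 1/15.
P(E) = 1/2·10/91 + 1/2·1/15 = 241/2730.
By Bayes' rule, P(Bag 1 | E) = 5/91 / 241/2730 = 150/241 ≈ 0.6224.

150/241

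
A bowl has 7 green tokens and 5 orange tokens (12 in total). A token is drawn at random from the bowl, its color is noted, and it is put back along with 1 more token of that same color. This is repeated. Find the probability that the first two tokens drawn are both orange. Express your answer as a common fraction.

5/26

After a orange draw the bowl holds 6 orange out of 13.
P = (5/12)·(6/13) = 5/26 ≈ 0.1923.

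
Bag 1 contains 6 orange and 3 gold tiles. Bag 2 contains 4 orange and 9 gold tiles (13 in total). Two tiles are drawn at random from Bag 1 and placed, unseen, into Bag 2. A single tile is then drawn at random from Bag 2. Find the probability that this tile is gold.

29/45

Condition on how many of the transferred tiles are gold (from Bag 1: 3 gold of 9; then Bag 2 has 15 total).
  0 gold: C(3,0)C(6,2)/C(9,2) = 5/12; then P = 9/15
  1 gold: C(3,1)C(6,1)/C(9,2) = 1/2; then P = 10/15
  2 gold: C(3,2)C(6,0)/C(9,2) = 1/12; then P = 11/15
P(gold from Bag 2) = 29/45 ≈ 0.6444.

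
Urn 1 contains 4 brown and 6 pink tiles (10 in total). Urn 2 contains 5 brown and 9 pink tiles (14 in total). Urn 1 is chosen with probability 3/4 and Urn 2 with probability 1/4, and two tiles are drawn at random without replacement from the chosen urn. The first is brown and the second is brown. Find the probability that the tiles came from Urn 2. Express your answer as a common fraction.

P(E | Urn 1) = 2/15; P(E | Urn 2) = 10/91.
P(E) = 3/4·2/15 + 1/4·10/91 = 58/455.
By Bayes' rule, P(Urn 2 | E) = 5/182 / 58/455 = 25/116 ≈ 0.2155.

25/116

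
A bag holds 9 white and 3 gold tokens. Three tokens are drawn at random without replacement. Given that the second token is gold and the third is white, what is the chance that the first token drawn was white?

P(first=white and the second token is gold and the third is white) = (9/12)·(3/11)·(8/10) = 9/55.
P(E) = Σ over first color = 9/55 + 9/220 = 9/44.
By Bayes, P(first=white | E) = 9/55 / 9/44 = 4/5 ≈ 0.8000.

4/5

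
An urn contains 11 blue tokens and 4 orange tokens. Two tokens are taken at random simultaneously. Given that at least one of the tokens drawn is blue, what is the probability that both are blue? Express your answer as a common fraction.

P(both blue) = C(11,2)/C(15,2) = 11/21; P(at least one blue) = 1 − C(4,2)/C(15,2) = 33/35.
Since 'both blue' ⊆ 'at least one blue', P(both | at least one) = 11/21 / 33/35 = 5/9 ≈ 0.5556.

5/9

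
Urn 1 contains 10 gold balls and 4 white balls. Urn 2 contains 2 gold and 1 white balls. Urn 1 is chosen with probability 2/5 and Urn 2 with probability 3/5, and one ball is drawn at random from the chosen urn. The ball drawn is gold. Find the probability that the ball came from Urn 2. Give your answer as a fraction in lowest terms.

7/12

P(gold | Urn 1) = 5/7; P(gold | Urn 2) = 2/3.
P(gold) = 2/5·5/7 + 3/5·2/3 = 24/35.
By Bayes' rule, P(Urn 2 | gold) = 2/5 / 24/35 = 7/12 ≈ 0.5833.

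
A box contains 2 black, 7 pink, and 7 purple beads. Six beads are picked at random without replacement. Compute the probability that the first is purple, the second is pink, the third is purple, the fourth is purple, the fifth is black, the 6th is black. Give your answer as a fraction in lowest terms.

Multiply the conditional probability of each draw in order, without replacement, so each draw removes one from its color and from the total.
P = (7/16) · (7/15) · (6/14) · (5/13) · (2/12) · (1/11) = 7/13728 ≈ 0.0005.

7/13728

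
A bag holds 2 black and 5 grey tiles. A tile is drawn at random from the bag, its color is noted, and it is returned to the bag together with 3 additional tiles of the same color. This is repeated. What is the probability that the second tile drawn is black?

Condition on the first draw. If first is black (prob 2/7), second-black has prob (5)/(10); if not (prob 5/7), it has prob 2/(10).
P = (2/7)·(5/10) + (5/7)·(2/10) = 2/7 ≈ 0.2857.

2/7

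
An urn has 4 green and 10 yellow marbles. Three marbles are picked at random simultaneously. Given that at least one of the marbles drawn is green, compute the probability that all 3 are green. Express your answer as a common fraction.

1/61

P(all 3 green) = C(4,3)/C(14,3) = 1/91; P(at least one green) = 1 − C(10,3)/C(14,3) = 61/91.
Since 'all 3 green' ⊆ 'at least one green', P(all 3 | at least one) = 1/91 / 61/91 = 1/61 ≈ 0.0164.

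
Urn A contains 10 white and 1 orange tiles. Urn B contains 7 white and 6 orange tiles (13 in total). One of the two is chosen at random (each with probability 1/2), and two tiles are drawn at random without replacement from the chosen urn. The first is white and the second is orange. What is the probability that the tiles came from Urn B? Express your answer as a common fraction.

P(E | Urn A) = 1/11; P(E | Urn B) = 7/26.
P(E) = 1/2·1/11 + 1/2·7/26 = 103/572.
By Bayes' rule, P(Urn B | E) = 7/52 / 103/572 = 77/103 ≈ 0.7476.

77/103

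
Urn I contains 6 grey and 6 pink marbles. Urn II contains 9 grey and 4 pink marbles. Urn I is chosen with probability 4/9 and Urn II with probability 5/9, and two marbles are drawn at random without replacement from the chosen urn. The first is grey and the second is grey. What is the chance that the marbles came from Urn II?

33/46

P(E | Urn I) = 5/22; P(E | Urn II) = 6/13.
P(E) = 4/9·5/22 + 5/9·6/13 = 460/1287.
By Bayes' rule, P(Urn II | E) = 10/39 / 460/1287 = 33/46 ≈ 0.7174.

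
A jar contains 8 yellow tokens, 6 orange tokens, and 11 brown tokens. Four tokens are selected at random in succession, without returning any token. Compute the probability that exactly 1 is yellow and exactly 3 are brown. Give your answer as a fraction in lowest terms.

12/115

Unordered draws without replacement: count favorable combinations over C(25,4).
Favorable = C(8,1) · C(6,0) · C(11,3) = 1320; total = C(25,4) = 12650.
P = 1320/12650 = 12/115 ≈ 0.1043.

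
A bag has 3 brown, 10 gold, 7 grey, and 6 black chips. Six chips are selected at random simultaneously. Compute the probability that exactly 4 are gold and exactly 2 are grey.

Unordered draws without replacement: count favorable combinations over C(26,6).
Favorable = C(3,0) · C(10,4) · C(7,2) · C(6,0) = 4410; total = C(26,6) = 230230.
P = 4410/230230 = 63/3289 ≈ 0.0192.

63/3289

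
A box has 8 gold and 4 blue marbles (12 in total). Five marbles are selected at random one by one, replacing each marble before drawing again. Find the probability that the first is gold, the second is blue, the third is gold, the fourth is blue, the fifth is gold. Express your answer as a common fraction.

8/243

Multiply the conditional probability of each draw in order, with replacement (the composition resets each draw).
P = (8/12) · (4/12) · (8/12) · (4/12) · (8/12) = 8/243 ≈ 0.0329.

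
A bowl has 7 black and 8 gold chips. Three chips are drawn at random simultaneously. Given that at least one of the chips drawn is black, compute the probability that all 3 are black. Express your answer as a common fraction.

5/57

P(all 3 black) = C(7,3)/C(15,3) = 1/13; P(at least one black) = 1 − C(8,3)/C(15,3) = 57/65.
Since 'all 3 black' ⊆ 'at least one black', P(all 3 | at least one) = 1/13 / 57/65 = 5/57 ≈ 0.0877.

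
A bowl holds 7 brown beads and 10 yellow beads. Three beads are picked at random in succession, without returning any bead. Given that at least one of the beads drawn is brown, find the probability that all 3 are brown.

P(all 3 brown) = C(7,3)/C(17,3) = 7/136; P(at least one brown) = 1 − C(10,3)/C(17,3) = 14/17.
Since 'all 3 brown' ⊆ 'at least one brown', P(all 3 | at least one) = 7/136 / 14/17 = 1/16 ≈ 0.0625.

1/16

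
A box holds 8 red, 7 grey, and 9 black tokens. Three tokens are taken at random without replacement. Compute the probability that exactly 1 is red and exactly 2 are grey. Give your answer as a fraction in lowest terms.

Unordered draws without replacement: count favorable combinations over C(24,3).
Favorable = C(8,1) · C(7,2) · C(9,0) = 168; total = C(24,3) = 2024.
P = 168/2024 = 21/253 ≈ 0.0830.

21/253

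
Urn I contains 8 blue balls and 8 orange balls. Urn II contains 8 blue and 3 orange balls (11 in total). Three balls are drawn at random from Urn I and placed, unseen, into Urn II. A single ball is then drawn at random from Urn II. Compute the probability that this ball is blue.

19/28

Condition on how many of the transferred balls are blue (from Urn I: 8 blue of 16; then Urn II has 14 total).
  0 blue: C(8,0)C(8,3)/C(16,3) = 1/10; then P = 8/14
  1 blue: C(8,1)C(8,2)/C(16,3) = 2/5; then P = 9/14
  2 blue: C(8,2)C(8,1)/C(16,3) = 2/5; then P = 10/14
  3 blue: C(8,3)C(8,0)/C(16,3) = 1/10; then P = 11/14
P(blue from Urn II) = 19/28 ≈ 0.6786.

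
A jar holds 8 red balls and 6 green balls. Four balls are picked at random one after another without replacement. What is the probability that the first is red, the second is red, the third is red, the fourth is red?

10/143

Multiply the conditional probability of each draw in order, without replacement, so each draw removes one from its color and from the total.
P = (8/14) · (7/13) · (6/12) · (5/11) = 10/143 ≈ 0.0699.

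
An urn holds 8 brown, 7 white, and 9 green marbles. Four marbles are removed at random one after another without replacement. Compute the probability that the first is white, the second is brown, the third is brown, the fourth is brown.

7/759

Multiply the conditional probability of each draw in order, without replacement, so each draw removes one from its color and from the total.
P = (7/24) · (8/23) · (7/22) · (6/21) = 7/759 ≈ 0.0092.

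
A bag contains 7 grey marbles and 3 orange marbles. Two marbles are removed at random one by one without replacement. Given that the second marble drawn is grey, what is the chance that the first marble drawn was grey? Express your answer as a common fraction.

P(first=grey and the second marble drawn is grey) = (7/10)·(6/9) = 7/15.
P(the second marble drawn is grey) = Σ over first color = 7/15 + 7/30 = 7/10.
By Bayes, P(first=grey | the second marble drawn is grey) = 7/15 / 7/10 = 2/3 ≈ 0.6667.

2/3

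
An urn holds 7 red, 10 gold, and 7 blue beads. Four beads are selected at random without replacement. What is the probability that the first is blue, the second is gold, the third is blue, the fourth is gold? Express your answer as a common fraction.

15/1012

Multiply the conditional probability of each draw in order, without replacement, so each draw removes one from its color and from the total.
P = (7/24) · (10/23) · (6/22) · (9/21) = 15/1012 ≈ 0.0148.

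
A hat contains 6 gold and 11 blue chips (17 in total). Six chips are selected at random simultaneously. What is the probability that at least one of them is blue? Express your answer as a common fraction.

12375/12376

Use the complement: P(at least one blue) = 1 − P(no blue).
P(none) = C(6,6)/C(17,6) = 1/12376.
So P = 1 − 1/12376 = 12375/12376 ≈ 0.9999.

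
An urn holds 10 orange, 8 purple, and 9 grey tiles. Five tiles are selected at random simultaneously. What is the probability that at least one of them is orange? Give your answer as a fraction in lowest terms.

2867/3105

Use the complement: P(at least one orange) = 1 − P(no orange).
P(none) = C(17,5)/C(27,5) = 6188/80730.
So P = 1 − 6188/80730 = 2867/3105 ≈ 0.9233.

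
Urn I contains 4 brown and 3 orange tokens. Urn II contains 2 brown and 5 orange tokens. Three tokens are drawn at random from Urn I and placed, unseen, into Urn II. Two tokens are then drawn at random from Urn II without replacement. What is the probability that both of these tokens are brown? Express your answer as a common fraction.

37/315

Condition on how many of the transferred tokens are brown (from Urn I: 4 brown of 7; then Urn II has 10 total).
  0 brown: C(4,0)C(3,3)/C(7,3) = 1/35; then P = C(2,2)/C(10,2) = 1/45
  1 brown: C(4,1)C(3,2)/C(7,3) = 12/35; then P = C(3,2)/C(10,2) = 1/15
  2 brown: C(4,2)C(3,1)/C(7,3) = 18/35; then P = C(4,2)/C(10,2) = 2/15
  3 brown: C(4,3)C(3,0)/C(7,3) = 4/35; then P = C(5,2)/C(10,2) = 2/9
P(both brown) = 37/315 ≈ 0.1175.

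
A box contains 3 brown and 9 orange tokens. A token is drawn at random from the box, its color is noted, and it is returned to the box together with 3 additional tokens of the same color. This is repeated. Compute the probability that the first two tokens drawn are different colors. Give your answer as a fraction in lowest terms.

3/10

Either orange then brown, or brown then orange; after the first draw the total is 15.
P = (9/12)·(3/15) + (3/12)·(9/15) = 3/10 ≈ 0.3000.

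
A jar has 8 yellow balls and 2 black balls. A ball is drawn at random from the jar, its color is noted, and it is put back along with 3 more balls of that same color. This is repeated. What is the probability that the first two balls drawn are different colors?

16/65

Either yellow then black, or black then yellow; after the first draw the total is 13.
P = (8/10)·(2/13) + (2/10)·(8/13) = 16/65 ≈ 0.2462.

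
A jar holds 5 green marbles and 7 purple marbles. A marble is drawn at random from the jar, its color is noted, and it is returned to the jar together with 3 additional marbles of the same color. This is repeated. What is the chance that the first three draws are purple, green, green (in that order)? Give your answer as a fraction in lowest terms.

Track the composition after each reinforcement of +3.
P = (7/12) · (5/15) · (8/18) = 7/81 ≈ 0.0864.

7/81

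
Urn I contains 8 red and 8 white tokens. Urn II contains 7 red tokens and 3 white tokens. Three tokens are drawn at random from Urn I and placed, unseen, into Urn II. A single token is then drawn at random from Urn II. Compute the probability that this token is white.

Condition on how many of the transferred tokens are white (from Urn I: 8 white of 16; then Urn II has 13 total).
  0 white: C(8,0)C(8,3)/C(16,3) = 1/10; then P = 3/13
  1 white: C(8,1)C(8,2)/C(16,3) = 2/5; then P = 4/13
  2 white: C(8,2)C(8,1)/C(16,3) = 2/5; then P = 5/13
  3 white: C(8,3)C(8,0)/C(16,3) = 1/10; then P = 6/13
P(white from Urn II) = 9/26 ≈ 0.3462.

9/26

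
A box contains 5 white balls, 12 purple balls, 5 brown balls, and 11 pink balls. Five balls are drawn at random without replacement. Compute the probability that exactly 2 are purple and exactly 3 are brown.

Unordered draws without replacement: count favorable combinations over C(33,5).
Favorable = C(5,0) · C(12,2) · C(5,3) · C(11,0) = 660; total = C(33,5) = 237336.
P = 660/237336 = 5/1798 ≈ 0.0028.

5/1798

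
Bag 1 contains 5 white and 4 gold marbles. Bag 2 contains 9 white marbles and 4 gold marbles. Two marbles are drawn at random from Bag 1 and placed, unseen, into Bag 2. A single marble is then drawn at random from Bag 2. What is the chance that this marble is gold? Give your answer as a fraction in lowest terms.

Condition on how many of the transferred marbles are gold (from Bag 1: 4 gold of 9; then Bag 2 has 15 total).
  0 gold: C(4,0)C(5,2)/C(9,2) = 5/18; then P = 4/15
  1 gold: C(4,1)C(5,1)/C(9,2) = 5/9; then P = 5/15
  2 gold: C(4,2)C(5,0)/C(9,2) = 1/6; then P = 6/15
P(gold from Bag 2) = 44/135 ≈ 0.3259.

44/135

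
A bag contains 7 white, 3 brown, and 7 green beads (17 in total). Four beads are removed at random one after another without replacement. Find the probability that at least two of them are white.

Sum the hypergeometric tail for j = 2,…,4 white beads.
Favorable = C(7,2)·C(10,2) + C(7,3)·C(10,1) + C(7,4)·C(10,0) = 1330; total = C(17,4) = 2380.
P = 1330/2380 = 19/34 ≈ 0.5588.

19/34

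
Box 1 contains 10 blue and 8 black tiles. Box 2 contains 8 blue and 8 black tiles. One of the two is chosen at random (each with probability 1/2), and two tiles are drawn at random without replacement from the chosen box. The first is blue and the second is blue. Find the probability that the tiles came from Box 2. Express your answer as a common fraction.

119/269

P(E | Box 1) = 5/17; P(E | Box 2) = 7/30.
P(E) = 1/2·5/17 + 1/2·7/30 = 269/1020.
By Bayes' rule, P(Box 2 | E) = 7/60 / 269/1020 = 119/269 ≈ 0.4424.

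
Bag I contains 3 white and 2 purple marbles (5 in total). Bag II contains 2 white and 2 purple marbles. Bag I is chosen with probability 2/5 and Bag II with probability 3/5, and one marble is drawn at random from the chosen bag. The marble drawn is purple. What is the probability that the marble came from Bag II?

P(purple | Bag I) = 2/5; P(purple | Bag II) = 1/2.
P(purple) = 2/5·2/5 + 3/5·1/2 = 23/50.
By Bayes' rule, P(Bag II | purple) = 3/10 / 23/50 = 15/23 ≈ 0.6522.

15/23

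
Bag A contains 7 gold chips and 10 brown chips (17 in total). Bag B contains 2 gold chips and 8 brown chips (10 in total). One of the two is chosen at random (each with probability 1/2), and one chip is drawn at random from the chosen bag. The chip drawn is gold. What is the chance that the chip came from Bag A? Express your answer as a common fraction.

P(gold | Bag A) = 7/17; P(gold | Bag B) = 1/5.
P(gold) = 1/2·7/17 + 1/2·1/5 = 26/85.
By Bayes' rule, P(Bag A | gold) = 7/34 / 26/85 = 35/52 ≈ 0.6731.

35/52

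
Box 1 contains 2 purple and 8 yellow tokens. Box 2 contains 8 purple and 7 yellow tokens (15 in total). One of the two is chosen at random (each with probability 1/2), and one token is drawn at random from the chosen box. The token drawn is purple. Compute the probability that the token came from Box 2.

P(purple | Box 1) = 1/5; P(purple | Box 2) = 8/15.
P(purple) = 1/2·1/5 + 1/2·8/15 = 11/30.
By Bayes' rule, P(Box 2 | purple) = 4/15 / 11/30 = 8/11 ≈ 0.7273.

8/11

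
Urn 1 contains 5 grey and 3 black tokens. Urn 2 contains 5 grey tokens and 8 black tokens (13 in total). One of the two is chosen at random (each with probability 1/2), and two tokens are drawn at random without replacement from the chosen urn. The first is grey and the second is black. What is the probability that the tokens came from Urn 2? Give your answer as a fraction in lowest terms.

P(E | Urn 1) = 15/56; P(E | Urn 2) = 10/39.
P(E) = 1/2·15/56 + 1/2·10/39 = 1145/4368.
By Bayes' rule, P(Urn 2 | E) = 5/39 / 1145/4368 = 112/229 ≈ 0.4891.

112/229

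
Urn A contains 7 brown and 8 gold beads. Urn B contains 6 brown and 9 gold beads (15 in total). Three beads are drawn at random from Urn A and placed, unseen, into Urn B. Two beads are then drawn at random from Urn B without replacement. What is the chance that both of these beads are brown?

Condition on how many of the transferred beads are brown (from Urn A: 7 brown of 15; then Urn B has 18 total).
  0 brown: C(7,0)C(8,3)/C(15,3) = 8/65; then P = C(6,2)/C(18,2) = 5/51
  1 brown: C(7,1)C(8,2)/C(15,3) = 28/65; then P = C(7,2)/C(18,2) = 7/51
  2 brown: C(7,2)C(8,1)/C(15,3) = 24/65; then P = C(8,2)/C(18,2) = 28/153
  3 brown: C(7,3)C(8,0)/C(15,3) = 1/13; then P = C(9,2)/C(18,2) = 4/17
P(both brown) = 8/51 ≈ 0.1569.

8/51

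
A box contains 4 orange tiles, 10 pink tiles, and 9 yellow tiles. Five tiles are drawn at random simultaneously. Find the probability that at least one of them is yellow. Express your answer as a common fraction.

Use the complement: P(at least one yellow) = 1 − P(no yellow).
P(none) = C(14,5)/C(23,5) = 2002/33649.
So P = 1 − 2002/33649 = 411/437 ≈ 0.9405.

411/437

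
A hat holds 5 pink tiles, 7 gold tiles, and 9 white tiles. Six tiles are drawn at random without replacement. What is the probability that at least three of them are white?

169/323

Sum the hypergeometric tail for j = 3,…,6 white tiles.
Favorable = C(9,3)·C(12,3) + C(9,4)·C(12,2) + C(9,5)·C(12,1) + C(9,6)·C(12,0) = 28392; total = C(21,6) = 54264.
P = 28392/54264 = 169/323 ≈ 0.5232.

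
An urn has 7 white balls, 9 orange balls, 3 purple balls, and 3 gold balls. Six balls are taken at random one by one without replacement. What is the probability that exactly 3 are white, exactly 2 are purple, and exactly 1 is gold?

Unordered draws without replacement: count favorable combinations over C(22,6).
Favorable = C(7,3) · C(9,0) · C(3,2) · C(3,1) = 315; total = C(22,6) = 74613.
P = 315/74613 = 15/3553 ≈ 0.0042.

15/3553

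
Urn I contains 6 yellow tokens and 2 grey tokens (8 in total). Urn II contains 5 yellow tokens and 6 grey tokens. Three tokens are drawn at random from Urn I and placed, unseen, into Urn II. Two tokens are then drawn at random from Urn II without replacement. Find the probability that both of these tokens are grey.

549/2548

Condition on how many of the transferred tokens are grey (from Urn I: 2 grey of 8; then Urn II has 14 total).
  0 grey: C(2,0)C(6,3)/C(8,3) = 5/14; then P = C(6,2)/C(14,2) = 15/91
  1 grey: C(2,1)C(6,2)/C(8,3) = 15/28; then P = C(7,2)/C(14,2) = 3/13
  2 grey: C(2,2)C(6,1)/C(8,3) = 3/28; then P = C(8,2)/C(14,2) = 4/13
P(both grey) = 549/2548 ≈ 0.2155.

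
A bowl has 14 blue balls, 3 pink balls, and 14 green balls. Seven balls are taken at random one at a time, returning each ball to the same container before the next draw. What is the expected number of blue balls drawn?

98/31

By linearity of expectation, E[X] = Σ P(draw i is blue); each independent draw has P(blue) = 14/31.
E[X] = 7 · 14/31 = 98/31 ≈ 3.1613.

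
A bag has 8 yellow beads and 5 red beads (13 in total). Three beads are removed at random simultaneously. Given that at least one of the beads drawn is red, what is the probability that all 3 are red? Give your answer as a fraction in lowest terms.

P(all 3 red) = C(5,3)/C(13,3) = 5/143; P(at least one red) = 1 − C(8,3)/C(13,3) = 115/143.
Since 'all 3 red' ⊆ 'at least one red', P(all 3 | at least one) = 5/143 / 115/143 = 1/23 ≈ 0.0435.

1/23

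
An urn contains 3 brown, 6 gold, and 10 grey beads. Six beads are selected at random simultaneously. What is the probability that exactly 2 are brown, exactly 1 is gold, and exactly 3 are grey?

Unordered draws without replacement: count favorable combinations over C(19,6).
Favorable = C(3,2) · C(6,1) · C(10,3) = 2160; total = C(19,6) = 27132.
P = 2160/27132 = 180/2261 ≈ 0.0796.

180/2261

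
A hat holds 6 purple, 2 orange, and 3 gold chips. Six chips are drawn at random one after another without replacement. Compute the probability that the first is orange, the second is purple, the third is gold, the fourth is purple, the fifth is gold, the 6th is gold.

Multiply the conditional probability of each draw in order, without replacement, so each draw removes one from its color and from the total.
P = (2/11) · (6/10) · (3/9) · (5/8) · (2/7) · (1/6) = 1/924 ≈ 0.0011.

1/924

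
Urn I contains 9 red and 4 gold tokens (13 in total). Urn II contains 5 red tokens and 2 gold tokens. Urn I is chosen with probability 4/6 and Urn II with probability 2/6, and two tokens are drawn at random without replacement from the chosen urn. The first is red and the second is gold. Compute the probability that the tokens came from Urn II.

P(E | Urn I) = 3/13; P(E | Urn II) = 5/21.
P(E) = 2/3·3/13 + 1/3·5/21 = 191/819.
By Bayes' rule, P(Urn II | E) = 5/63 / 191/819 = 65/191 ≈ 0.3403.

65/191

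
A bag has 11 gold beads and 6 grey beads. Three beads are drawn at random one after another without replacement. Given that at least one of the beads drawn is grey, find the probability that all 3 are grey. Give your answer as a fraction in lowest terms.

4/103

P(all 3 grey) = C(6,3)/C(17,3) = 1/34; P(at least one grey) = 1 − C(11,3)/C(17,3) = 103/136.
Since 'all 3 grey' ⊆ 'at least one grey', P(all 3 | at least one) = 1/34 / 103/136 = 4/103 ≈ 0.0388.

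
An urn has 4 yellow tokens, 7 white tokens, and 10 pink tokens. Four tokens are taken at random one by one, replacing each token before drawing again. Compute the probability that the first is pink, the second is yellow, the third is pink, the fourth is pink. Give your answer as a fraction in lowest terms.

Multiply the conditional probability of each draw in order, with replacement (the composition resets each draw).
P = (10/21) · (4/21) · (10/21) · (10/21) = 4000/194481 ≈ 0.0206.

4000/194481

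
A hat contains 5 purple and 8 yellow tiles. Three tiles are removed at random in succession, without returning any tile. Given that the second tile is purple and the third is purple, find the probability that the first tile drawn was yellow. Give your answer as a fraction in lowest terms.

P(first=yellow and the second tile is purple and the third is purple) = (8/13)·(5/12)·(4/11) = 40/429.
P(E) = Σ over first color = 5/143 + 40/429 = 5/39.
By Bayes, P(first=yellow | E) = 40/429 / 5/39 = 8/11 ≈ 0.7273.

8/11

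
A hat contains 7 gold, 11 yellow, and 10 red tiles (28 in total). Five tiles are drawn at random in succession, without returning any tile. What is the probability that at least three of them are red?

311/1365

Sum the hypergeometric tail for j = 3,…,5 red tiles.
Favorable = C(10,3)·C(18,2) + C(10,4)·C(18,1) + C(10,5)·C(18,0) = 22392; total = C(28,5) = 98280.
P = 22392/98280 = 311/1365 ≈ 0.2278.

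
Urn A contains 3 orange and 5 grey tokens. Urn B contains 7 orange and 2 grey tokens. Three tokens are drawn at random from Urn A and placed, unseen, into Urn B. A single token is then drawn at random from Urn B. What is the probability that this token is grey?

31/96

Condition on how many of the transferred tokens are grey (from Urn A: 5 grey of 8; then Urn B has 12 total).
  0 grey: C(5,0)C(3,3)/C(8,3) = 1/56; then P = 2/12
  1 grey: C(5,1)C(3,2)/C(8,3) = 15/56; then P = 3/12
  2 grey: C(5,2)C(3,1)/C(8,3) = 15/28; then P = 4/12
  3 grey: C(5,3)C(3,0)/C(8,3) = 5/28; then P = 5/12
P(grey from Urn B) = 31/96 ≈ 0.3229.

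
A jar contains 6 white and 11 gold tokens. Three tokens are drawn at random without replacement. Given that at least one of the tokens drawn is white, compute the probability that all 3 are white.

P(all 3 white) = C(6,3)/C(17,3) = 1/34; P(at least one white) = 1 − C(11,3)/C(17,3) = 103/136.
Since 'all 3 white' ⊆ 'at least one white', P(all 3 | at least one) = 1/34 / 103/136 = 4/103 ≈ 0.0388.

4/103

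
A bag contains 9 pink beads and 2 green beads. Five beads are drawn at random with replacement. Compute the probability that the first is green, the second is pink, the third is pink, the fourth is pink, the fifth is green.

Multiply the conditional probability of each draw in order, with replacement (the composition resets each draw).
P = (2/11) · (9/11) · (9/11) · (9/11) · (2/11) = 2916/161051 ≈ 0.0181.

2916/161051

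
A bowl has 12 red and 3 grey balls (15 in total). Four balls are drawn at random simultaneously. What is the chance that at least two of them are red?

451/455

Sum the hypergeometric tail for j = 2,…,4 red balls.
Favorable = C(12,2)·C(3,2) + C(12,3)·C(3,1) + C(12,4)·C(3,0) = 1353; total = C(15,4) = 1365.
P = 1353/1365 = 451/455 ≈ 0.9912.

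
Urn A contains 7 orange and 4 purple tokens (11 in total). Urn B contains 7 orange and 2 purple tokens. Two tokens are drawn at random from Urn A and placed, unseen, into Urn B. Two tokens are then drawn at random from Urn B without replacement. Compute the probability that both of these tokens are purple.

141/3025

Condition on how many of the transferred tokens are purple (from Urn A: 4 purple of 11; then Urn B has 11 total).
  0 purple: C(4,0)C(7,2)/C(11,2) = 21/55; then P = C(2,2)/C(11,2) = 1/55
  1 purple: C(4,1)C(7,1)/C(11,2) = 28/55; then P = C(3,2)/C(11,2) = 3/55
  2 purple: C(4,2)C(7,0)/C(11,2) = 6/55; then P = C(4,2)/C(11,2) = 6/55
P(both purple) = 141/3025 ≈ 0.0466.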